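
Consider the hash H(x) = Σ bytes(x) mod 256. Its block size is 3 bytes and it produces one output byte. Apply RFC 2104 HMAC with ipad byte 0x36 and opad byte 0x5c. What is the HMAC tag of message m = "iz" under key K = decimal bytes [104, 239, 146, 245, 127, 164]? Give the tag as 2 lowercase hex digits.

Key decimal bytes [104, 239, 146, 245, 127, 164] = 68 ef 92 f5 7f a4 is 6 bytes > B = 3, so hash it first: H(key) = 01, then zero-pad to 3 bytes: K' = 01 00 00.
K' ⊕ ipad = 37 36 36.  K' ⊕ opad = 5d 5c 5c.
Inner input = (K'⊕ipad) ∥ m = 37 36 36 ∥ 69 7a.
Inner hash: sum = 55+54+54+105+122 = 390; mod 256 = 134 → 86.
Outer input = (K'⊕opad) ∥ inner = 5d 5c 5c ∥ 86.
Outer hash (tag): sum = 93+92+92+134 = 411; mod 256 = 155 → 9b.

9b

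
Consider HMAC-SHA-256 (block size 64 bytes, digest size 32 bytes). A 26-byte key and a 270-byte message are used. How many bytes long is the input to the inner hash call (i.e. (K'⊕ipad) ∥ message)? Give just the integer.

Key is 26 ≤ 64 bytes, zero-padded: |K'| = 64.
Inner input = (K'⊕ipad) ∥ m → 64 + 270 = 334 bytes.

334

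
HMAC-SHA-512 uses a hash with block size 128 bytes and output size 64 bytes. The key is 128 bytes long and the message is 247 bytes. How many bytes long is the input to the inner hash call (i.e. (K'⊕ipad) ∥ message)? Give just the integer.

Key is 128 ≤ 128 bytes, zero-padded: |K'| = 128.
Inner input = (K'⊕ipad) ∥ m → 128 + 247 = 375 bytes.

375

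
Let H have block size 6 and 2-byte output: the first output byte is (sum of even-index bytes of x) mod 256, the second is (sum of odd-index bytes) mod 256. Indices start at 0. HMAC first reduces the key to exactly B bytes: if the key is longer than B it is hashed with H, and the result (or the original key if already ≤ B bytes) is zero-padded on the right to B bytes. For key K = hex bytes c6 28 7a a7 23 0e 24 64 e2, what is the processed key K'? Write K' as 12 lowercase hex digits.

694100000000

|K| = 9 > B = 6, so first hash the key.
H(K): even-index sum = 617 mod 256 = 105; odd-index sum = 321 mod 256 = 65 → 69 41.
Zero-pad H(K) = 69 41 to 6 bytes: K' = 69 41 00 00 00 00.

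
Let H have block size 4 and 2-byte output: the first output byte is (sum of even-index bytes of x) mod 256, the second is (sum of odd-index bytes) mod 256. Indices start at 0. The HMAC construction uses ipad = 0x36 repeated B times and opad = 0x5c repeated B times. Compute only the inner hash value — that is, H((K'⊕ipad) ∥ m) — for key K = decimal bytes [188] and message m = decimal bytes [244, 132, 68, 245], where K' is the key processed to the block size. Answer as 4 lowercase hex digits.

Key decimal bytes [188] = bc is 1 byte ≤ B = 4; zero-pad to 4 bytes: K' = bc 00 00 00.
K' ⊕ ipad = 8a 36 36 36.
Inner input = 8a 36 36 36 ∥ f4 84 44 f5.
Inner hash: even-index sum = 504 mod 256 = 248; odd-index sum = 485 mod 256 = 229 → f8 e5.

f8e5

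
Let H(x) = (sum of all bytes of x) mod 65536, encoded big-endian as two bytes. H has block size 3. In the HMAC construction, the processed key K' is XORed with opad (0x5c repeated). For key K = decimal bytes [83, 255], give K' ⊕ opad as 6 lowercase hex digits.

0fa35c

Key decimal bytes [83, 255] = 53 ff is 2 bytes ≤ B = 3; zero-pad to 3 bytes: K' = 53 ff 00.
XOR each byte with 0x5c: 53⊕5c=0f, ff⊕5c=a3, 00⊕5c=5c.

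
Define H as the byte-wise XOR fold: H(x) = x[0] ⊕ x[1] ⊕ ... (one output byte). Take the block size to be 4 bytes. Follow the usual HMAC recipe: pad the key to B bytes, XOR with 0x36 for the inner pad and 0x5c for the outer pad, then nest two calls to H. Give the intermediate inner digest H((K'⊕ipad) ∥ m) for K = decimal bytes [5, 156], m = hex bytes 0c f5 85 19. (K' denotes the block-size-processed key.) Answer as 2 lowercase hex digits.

Key decimal bytes [5, 156] = 05 9c is 2 bytes ≤ B = 4; zero-pad to 4 bytes: K' = 05 9c 00 00.
K' ⊕ ipad = 33 aa 36 36.
Inner input = 33 aa 36 36 ∥ 0c f5 85 19.
Inner hash: XOR 33⊕aa⊕36⊕36⊕0c⊕f5⊕85⊕19 = fc.

fc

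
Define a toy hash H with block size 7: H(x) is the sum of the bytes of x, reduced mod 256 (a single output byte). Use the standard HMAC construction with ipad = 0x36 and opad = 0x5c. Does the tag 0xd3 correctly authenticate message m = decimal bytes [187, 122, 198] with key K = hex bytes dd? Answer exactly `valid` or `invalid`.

Key hex bytes dd is 1 byte ≤ B = 7; zero-pad to 7 bytes: K' = dd 00 00 00 00 00 00.
K' ⊕ ipad = eb 36 36 36 36 36 36; K' ⊕ opad = 81 5c 5c 5c 5c 5c 5c.
Inner hash: sum = 235+54+54+54+54+54+54+187+122+198 = 1066; mod 256 = 42 → 2a.
Outer hash (recomputed tag): sum = 129+92+92+92+92+92+92+42 = 723; mod 256 = 211 → d3.
Recomputed tag = d3; claimed = d3 → match.

valid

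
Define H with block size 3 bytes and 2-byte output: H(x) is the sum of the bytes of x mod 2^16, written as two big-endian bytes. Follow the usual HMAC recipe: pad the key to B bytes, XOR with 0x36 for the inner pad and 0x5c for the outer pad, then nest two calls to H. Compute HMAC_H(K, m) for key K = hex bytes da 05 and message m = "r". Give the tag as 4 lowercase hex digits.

Key hex bytes da 05 is 2 bytes ≤ B = 3; zero-pad to 3 bytes: K' = da 05 00.
K' ⊕ ipad = ec 33 36.  K' ⊕ opad = 86 59 5c.
Inner input = (K'⊕ipad) ∥ m = ec 33 36 ∥ 72.
Inner hash: sum = 236+51+54+114 = 455 → 01 c7.
Outer input = (K'⊕opad) ∥ inner = 86 59 5c ∥ 01 c7.
Outer hash (tag): sum = 134+89+92+1+199 = 515 → 02 03.

0203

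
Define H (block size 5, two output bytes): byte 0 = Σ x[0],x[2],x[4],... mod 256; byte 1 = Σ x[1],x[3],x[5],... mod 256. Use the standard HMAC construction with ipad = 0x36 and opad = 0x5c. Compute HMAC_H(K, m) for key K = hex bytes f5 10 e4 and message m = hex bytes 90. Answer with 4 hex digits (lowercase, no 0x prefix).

Key hex bytes f5 10 e4 is 3 bytes ≤ B = 5; zero-pad to 5 bytes: K' = f5 10 e4 00 00.
K' ⊕ ipad = c3 26 d2 36 36.  K' ⊕ opad = a9 4c b8 5c 5c.
Inner input = (K'⊕ipad) ∥ m = c3 26 d2 36 36 ∥ 90.
Inner hash: even-index sum = 459 mod 256 = 203; odd-index sum = 236 mod 256 = 236 → cb ec.
Outer input = (K'⊕opad) ∥ inner = a9 4c b8 5c 5c ∥ cb ec.
Outer hash (tag): even-index sum = 681 mod 256 = 169; odd-index sum = 371 mod 256 = 115 → a9 73.

a973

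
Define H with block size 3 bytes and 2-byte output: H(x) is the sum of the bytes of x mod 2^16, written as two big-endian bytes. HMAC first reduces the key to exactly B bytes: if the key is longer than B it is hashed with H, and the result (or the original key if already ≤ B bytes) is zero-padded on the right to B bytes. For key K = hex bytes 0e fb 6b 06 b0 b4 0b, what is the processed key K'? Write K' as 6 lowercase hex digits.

02e900

|K| = 7 > B = 3, so first hash the key.
H(K): sum = 14+251+107+6+176+180+11 = 745 → 02 e9.
Zero-pad H(K) = 02 e9 to 3 bytes: K' = 02 e9 00.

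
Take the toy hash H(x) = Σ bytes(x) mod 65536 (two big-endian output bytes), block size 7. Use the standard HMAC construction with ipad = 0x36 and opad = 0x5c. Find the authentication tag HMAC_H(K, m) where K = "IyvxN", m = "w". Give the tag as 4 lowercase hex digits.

Key "IyvxN" = 49 79 76 78 4e is 5 bytes ≤ B = 7; zero-pad to 7 bytes: K' = 49 79 76 78 4e 00 00.
K' ⊕ ipad = 7f 4f 40 4e 78 36 36.  K' ⊕ opad = 15 25 2a 24 12 5c 5c.
Inner input = (K'⊕ipad) ∥ m = 7f 4f 40 4e 78 36 36 ∥ 77.
Inner hash: sum = 127+79+64+78+120+54+54+119 = 695 → 02 b7.
Outer input = (K'⊕opad) ∥ inner = 15 25 2a 24 12 5c 5c ∥ 02 b7.
Outer hash (tag): sum = 21+37+42+36+18+92+92+2+183 = 523 → 02 0b.

020b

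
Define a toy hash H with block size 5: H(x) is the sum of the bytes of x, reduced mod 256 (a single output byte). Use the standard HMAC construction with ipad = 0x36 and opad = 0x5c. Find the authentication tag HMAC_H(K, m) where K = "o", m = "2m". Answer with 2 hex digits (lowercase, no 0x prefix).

Key "o" = 6f is 1 byte ≤ B = 5; zero-pad to 5 bytes: K' = 6f 00 00 00 00.
K' ⊕ ipad = 59 36 36 36 36.  K' ⊕ opad = 33 5c 5c 5c 5c.
Inner input = (K'⊕ipad) ∥ m = 59 36 36 36 36 ∥ 32 6d.
Inner hash: sum = 89+54+54+54+54+50+109 = 464; mod 256 = 208 → d0.
Outer input = (K'⊕opad) ∥ inner = 33 5c 5c 5c 5c ∥ d0.
Outer hash (tag): sum = 51+92+92+92+92+208 = 627; mod 256 = 115 → 73.

73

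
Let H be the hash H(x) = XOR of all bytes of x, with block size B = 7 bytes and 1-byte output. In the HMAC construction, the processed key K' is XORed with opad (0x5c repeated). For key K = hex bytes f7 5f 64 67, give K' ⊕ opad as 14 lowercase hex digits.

ab03383b5c5c5c

Key hex bytes f7 5f 64 67 is 4 bytes ≤ B = 7; zero-pad to 7 bytes: K' = f7 5f 64 67 00 00 00.
XOR each byte with 0x5c: f7⊕5c=ab, 5f⊕5c=03, 64⊕5c=38, 67⊕5c=3b, 00⊕5c=5c, 00⊕5c=5c, 00⊕5c=5c.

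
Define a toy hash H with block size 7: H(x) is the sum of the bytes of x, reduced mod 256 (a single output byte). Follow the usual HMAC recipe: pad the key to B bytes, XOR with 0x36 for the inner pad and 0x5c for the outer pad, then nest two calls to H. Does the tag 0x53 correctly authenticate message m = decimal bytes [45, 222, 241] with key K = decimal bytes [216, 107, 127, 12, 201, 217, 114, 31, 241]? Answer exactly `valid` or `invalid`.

invalid

Key decimal bytes [216, 107, 127, 12, 201, 217, 114, 31, 241] = d8 6b 7f 0c c9 d9 72 1f f1 is 9 bytes > B = 7, so hash it first: H(key) = f2, then zero-pad to 7 bytes: K' = f2 00 00 00 00 00 00.
K' ⊕ ipad = c4 36 36 36 36 36 36; K' ⊕ opad = ae 5c 5c 5c 5c 5c 5c.
Inner hash: sum = 196+54+54+54+54+54+54+45+222+241 = 1028; mod 256 = 4 → 04.
Outer hash (recomputed tag): sum = 174+92+92+92+92+92+92+4 = 730; mod 256 = 218 → da.
Recomputed tag = da; claimed = 53 → mismatch.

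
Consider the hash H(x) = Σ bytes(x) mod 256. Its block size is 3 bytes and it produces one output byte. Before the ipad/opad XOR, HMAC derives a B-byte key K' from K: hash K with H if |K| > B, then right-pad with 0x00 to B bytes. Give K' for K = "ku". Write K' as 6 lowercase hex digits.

Key "ku" = 6b 75 is 2 bytes ≤ B = 3; zero-pad to 3 bytes: K' = 6b 75 00.

6b7500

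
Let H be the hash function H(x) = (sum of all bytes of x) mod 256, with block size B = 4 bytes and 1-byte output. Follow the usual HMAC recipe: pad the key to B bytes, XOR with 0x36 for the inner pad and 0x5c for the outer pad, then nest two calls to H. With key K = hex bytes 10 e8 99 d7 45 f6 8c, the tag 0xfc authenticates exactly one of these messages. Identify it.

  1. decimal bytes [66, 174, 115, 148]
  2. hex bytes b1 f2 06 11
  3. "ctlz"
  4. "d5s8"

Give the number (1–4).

2

Key hex bytes 10 e8 99 d7 45 f6 8c is 7 bytes > B = 4, so hash it first: H(key) = 2f, then zero-pad to 4 bytes: K' = 2f 00 00 00.
K' ⊕ ipad = 19 36 36 36; K' ⊕ opad = 73 5c 5c 5c.
m1: inner = H(19 36 36 36 42 ae 73 94) = b2; tag = H(73 5c 5c 5c b2) = 39
m2: inner = H(19 36 36 36 b1 f2 06 11) = 75; tag = H(73 5c 5c 5c 75) = fc ← matches
m3: inner = H(19 36 36 36 63 74 6c 7a) = 78; tag = H(73 5c 5c 5c 78) = ff
m4: inner = H(19 36 36 36 64 35 73 38) = ff; tag = H(73 5c 5c 5c ff) = 86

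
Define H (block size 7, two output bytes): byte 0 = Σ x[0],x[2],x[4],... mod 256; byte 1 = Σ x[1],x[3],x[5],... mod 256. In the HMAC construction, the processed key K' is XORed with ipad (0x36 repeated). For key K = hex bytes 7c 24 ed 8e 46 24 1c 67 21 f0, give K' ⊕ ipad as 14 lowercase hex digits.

Key hex bytes 7c 24 ed 8e 46 24 1c 67 21 f0 is 10 bytes > B = 7, so hash it first: H(key) = ec 2d, then zero-pad to 7 bytes: K' = ec 2d 00 00 00 00 00.
XOR each byte with 0x36: ec⊕36=da, 2d⊕36=1b, 00⊕36=36, 00⊕36=36, 00⊕36=36, 00⊕36=36, 00⊕36=36.

da1b3636363636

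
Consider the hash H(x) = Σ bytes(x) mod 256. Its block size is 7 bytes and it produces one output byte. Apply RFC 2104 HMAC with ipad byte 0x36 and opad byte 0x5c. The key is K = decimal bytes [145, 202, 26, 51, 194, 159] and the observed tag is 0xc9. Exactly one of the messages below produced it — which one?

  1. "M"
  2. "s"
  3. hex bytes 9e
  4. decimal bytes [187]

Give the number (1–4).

1

Key decimal bytes [145, 202, 26, 51, 194, 159] = 91 ca 1a 33 c2 9f is 6 bytes ≤ B = 7; zero-pad to 7 bytes: K' = 91 ca 1a 33 c2 9f 00.
K' ⊕ ipad = a7 fc 2c 05 f4 a9 36; K' ⊕ opad = cd 96 46 6f 9e c3 5c.
m1: inner = H(a7 fc 2c 05 f4 a9 36 4d) = f4; tag = H(cd 96 46 6f 9e c3 5c f4) = c9 ← matches
m2: inner = H(a7 fc 2c 05 f4 a9 36 73) = 1a; tag = H(cd 96 46 6f 9e c3 5c 1a) = ef
m3: inner = H(a7 fc 2c 05 f4 a9 36 9e) = 45; tag = H(cd 96 46 6f 9e c3 5c 45) = 1a
m4: inner = H(a7 fc 2c 05 f4 a9 36 bb) = 62; tag = H(cd 96 46 6f 9e c3 5c 62) = 37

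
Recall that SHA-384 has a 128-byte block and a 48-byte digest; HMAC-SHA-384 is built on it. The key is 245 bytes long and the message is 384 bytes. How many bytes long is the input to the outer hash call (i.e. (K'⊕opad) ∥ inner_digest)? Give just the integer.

Key is 245 > 128 bytes, so it is hashed to 48 bytes then zero-padded to 128: |K'| = 128.
Outer input = (K'⊕opad) ∥ H(inner) → 128 + 48 = 176 bytes.

176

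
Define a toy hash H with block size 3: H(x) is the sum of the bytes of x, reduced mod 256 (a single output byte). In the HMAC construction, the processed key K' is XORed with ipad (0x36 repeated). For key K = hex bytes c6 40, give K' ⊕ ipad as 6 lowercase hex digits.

Key hex bytes c6 40 is 2 bytes ≤ B = 3; zero-pad to 3 bytes: K' = c6 40 00.
XOR each byte with 0x36: c6⊕36=f0, 40⊕36=76, 00⊕36=36.

f07636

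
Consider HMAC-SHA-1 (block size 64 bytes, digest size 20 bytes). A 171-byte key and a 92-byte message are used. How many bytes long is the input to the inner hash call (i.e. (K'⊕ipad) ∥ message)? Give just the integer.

Key is 171 > 64 bytes, so it is hashed to 20 bytes then zero-padded to 64: |K'| = 64.
Inner input = (K'⊕ipad) ∥ m → 64 + 92 = 156 bytes.

156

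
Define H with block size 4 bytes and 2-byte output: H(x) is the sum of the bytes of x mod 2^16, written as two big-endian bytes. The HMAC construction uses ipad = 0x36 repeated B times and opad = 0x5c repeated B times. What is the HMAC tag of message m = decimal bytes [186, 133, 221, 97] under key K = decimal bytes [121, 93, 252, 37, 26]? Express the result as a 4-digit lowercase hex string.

Key decimal bytes [121, 93, 252, 37, 26] = 79 5d fc 25 1a is 5 bytes > B = 4, so hash it first: H(key) = 02 11, then zero-pad to 4 bytes: K' = 02 11 00 00.
K' ⊕ ipad = 34 27 36 36.  K' ⊕ opad = 5e 4d 5c 5c.
Inner input = (K'⊕ipad) ∥ m = 34 27 36 36 ∥ ba 85 dd 61.
Inner hash: sum = 52+39+54+54+186+133+221+97 = 836 → 03 44.
Outer input = (K'⊕opad) ∥ inner = 5e 4d 5c 5c ∥ 03 44.
Outer hash (tag): sum = 94+77+92+92+3+68 = 426 → 01 aa.

01aa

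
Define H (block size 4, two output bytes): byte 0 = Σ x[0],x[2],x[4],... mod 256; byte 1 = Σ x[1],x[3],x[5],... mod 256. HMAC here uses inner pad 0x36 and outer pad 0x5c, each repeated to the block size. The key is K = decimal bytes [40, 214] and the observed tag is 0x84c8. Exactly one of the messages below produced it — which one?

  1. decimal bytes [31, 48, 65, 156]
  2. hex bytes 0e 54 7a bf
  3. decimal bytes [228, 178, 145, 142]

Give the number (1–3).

Key decimal bytes [40, 214] = 28 d6 is 2 bytes ≤ B = 4; zero-pad to 4 bytes: K' = 28 d6 00 00.
K' ⊕ ipad = 1e e0 36 36; K' ⊕ opad = 74 8a 5c 5c.
m1: inner = H(1e e0 36 36 1f 30 41 9c) = b4 e2; tag = H(74 8a 5c 5c b4 e2) = 84c8 ← matches
m2: inner = H(1e e0 36 36 0e 54 7a bf) = dc 29; tag = H(74 8a 5c 5c dc 29) = ac0f
m3: inner = H(1e e0 36 36 e4 b2 91 8e) = c9 56; tag = H(74 8a 5c 5c c9 56) = 993c

1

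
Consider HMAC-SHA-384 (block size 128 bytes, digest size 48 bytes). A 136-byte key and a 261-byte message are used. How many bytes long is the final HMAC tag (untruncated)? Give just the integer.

The tag is one SHA-384 digest: 48 bytes.

48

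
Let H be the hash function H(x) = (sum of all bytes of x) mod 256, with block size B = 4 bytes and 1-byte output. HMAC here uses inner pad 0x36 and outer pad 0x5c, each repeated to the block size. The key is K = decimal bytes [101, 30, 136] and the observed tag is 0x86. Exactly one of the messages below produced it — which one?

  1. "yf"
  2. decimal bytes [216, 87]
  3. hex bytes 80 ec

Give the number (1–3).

Key decimal bytes [101, 30, 136] = 65 1e 88 is 3 bytes ≤ B = 4; zero-pad to 4 bytes: K' = 65 1e 88 00.
K' ⊕ ipad = 53 28 be 36; K' ⊕ opad = 39 42 d4 5c.
m1: inner = H(53 28 be 36 79 66) = 4e; tag = H(39 42 d4 5c 4e) = f9
m2: inner = H(53 28 be 36 d8 57) = 9e; tag = H(39 42 d4 5c 9e) = 49
m3: inner = H(53 28 be 36 80 ec) = db; tag = H(39 42 d4 5c db) = 86 ← matches

3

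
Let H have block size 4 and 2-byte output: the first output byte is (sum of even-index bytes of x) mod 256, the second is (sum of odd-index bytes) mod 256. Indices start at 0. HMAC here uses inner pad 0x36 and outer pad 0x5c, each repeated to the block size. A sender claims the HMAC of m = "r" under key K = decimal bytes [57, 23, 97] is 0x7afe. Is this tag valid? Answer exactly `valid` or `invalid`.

valid

Key decimal bytes [57, 23, 97] = 39 17 61 is 3 bytes ≤ B = 4; zero-pad to 4 bytes: K' = 39 17 61 00.
K' ⊕ ipad = 0f 21 57 36; K' ⊕ opad = 65 4b 3d 5c.
Inner hash: even-index sum = 216 mod 256 = 216; odd-index sum = 87 mod 256 = 87 → d8 57.
Outer hash (recomputed tag): even-index sum = 378 mod 256 = 122; odd-index sum = 254 mod 256 = 254 → 7a fe.
Recomputed tag = 7afe; claimed = 7afe → match.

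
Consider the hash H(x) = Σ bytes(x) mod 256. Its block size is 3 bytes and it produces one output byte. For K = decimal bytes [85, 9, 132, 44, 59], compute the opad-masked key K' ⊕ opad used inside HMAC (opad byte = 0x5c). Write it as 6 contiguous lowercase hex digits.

155c5c

Key decimal bytes [85, 9, 132, 44, 59] = 55 09 84 2c 3b is 5 bytes > B = 3, so hash it first: H(key) = 49, then zero-pad to 3 bytes: K' = 49 00 00.
XOR each byte with 0x5c: 49⊕5c=15, 00⊕5c=5c, 00⊕5c=5c.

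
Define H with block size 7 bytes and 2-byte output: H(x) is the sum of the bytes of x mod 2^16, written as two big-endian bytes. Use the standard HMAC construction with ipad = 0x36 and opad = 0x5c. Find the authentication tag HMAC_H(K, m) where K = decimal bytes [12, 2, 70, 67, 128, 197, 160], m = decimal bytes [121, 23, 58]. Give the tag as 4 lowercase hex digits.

Key decimal bytes [12, 2, 70, 67, 128, 197, 160] = 0c 02 46 43 80 c5 a0 is exactly B = 7 bytes: K' = 0c 02 46 43 80 c5 a0.
K' ⊕ ipad = 3a 34 70 75 b6 f3 96.  K' ⊕ opad = 50 5e 1a 1f dc 99 fc.
Inner input = (K'⊕ipad) ∥ m = 3a 34 70 75 b6 f3 96 ∥ 79 17 3a.
Inner hash: sum = 58+52+112+117+182+243+150+121+23+58 = 1116 → 04 5c.
Outer input = (K'⊕opad) ∥ inner = 50 5e 1a 1f dc 99 fc ∥ 04 5c.
Outer hash (tag): sum = 80+94+26+31+220+153+252+4+92 = 952 → 03 b8.

03b8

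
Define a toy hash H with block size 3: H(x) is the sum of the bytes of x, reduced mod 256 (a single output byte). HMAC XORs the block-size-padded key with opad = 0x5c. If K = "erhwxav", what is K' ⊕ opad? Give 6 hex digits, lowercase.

Key "erhwxav" = 65 72 68 77 78 61 76 is 7 bytes > B = 3, so hash it first: H(key) = 05, then zero-pad to 3 bytes: K' = 05 00 00.
XOR each byte with 0x5c: 05⊕5c=59, 00⊕5c=5c, 00⊕5c=5c.

595c5c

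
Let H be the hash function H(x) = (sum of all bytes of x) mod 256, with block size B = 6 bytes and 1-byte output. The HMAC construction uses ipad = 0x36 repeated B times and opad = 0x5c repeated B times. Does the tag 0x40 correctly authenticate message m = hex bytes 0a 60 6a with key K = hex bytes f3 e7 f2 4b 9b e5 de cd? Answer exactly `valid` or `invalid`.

valid

Key hex bytes f3 e7 f2 4b 9b e5 de cd is 8 bytes > B = 6, so hash it first: H(key) = 42, then zero-pad to 6 bytes: K' = 42 00 00 00 00 00.
K' ⊕ ipad = 74 36 36 36 36 36; K' ⊕ opad = 1e 5c 5c 5c 5c 5c.
Inner hash: sum = 116+54+54+54+54+54+10+96+106 = 598; mod 256 = 86 → 56.
Outer hash (recomputed tag): sum = 30+92+92+92+92+92+86 = 576; mod 256 = 64 → 40.
Recomputed tag = 40; claimed = 40 → match.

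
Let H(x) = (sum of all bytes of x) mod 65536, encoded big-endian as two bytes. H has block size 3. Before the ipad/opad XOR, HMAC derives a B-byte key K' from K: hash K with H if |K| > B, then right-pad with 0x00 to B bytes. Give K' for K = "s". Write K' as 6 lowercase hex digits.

730000

Key "s" = 73 is 1 byte ≤ B = 3; zero-pad to 3 bytes: K' = 73 00 00.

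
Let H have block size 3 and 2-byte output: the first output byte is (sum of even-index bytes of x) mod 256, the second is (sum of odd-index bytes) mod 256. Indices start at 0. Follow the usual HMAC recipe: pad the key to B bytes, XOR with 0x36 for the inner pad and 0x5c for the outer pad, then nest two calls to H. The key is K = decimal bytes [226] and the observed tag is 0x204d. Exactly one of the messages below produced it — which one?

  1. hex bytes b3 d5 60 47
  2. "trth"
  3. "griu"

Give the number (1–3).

3

Key decimal bytes [226] = e2 is 1 byte ≤ B = 3; zero-pad to 3 bytes: K' = e2 00 00.
K' ⊕ ipad = d4 36 36; K' ⊕ opad = be 5c 5c.
m1: inner = H(d4 36 36 b3 d5 60 47) = 26 49; tag = H(be 5c 5c 26 49) = 6382
m2: inner = H(d4 36 36 74 72 74 68) = e4 1e; tag = H(be 5c 5c e4 1e) = 3840
m3: inner = H(d4 36 36 67 72 69 75) = f1 06; tag = H(be 5c 5c f1 06) = 204d ← matches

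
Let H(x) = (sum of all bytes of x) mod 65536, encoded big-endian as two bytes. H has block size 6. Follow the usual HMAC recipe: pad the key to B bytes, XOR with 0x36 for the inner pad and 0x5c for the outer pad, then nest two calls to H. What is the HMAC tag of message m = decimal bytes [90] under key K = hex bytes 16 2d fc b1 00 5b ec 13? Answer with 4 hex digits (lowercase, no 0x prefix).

Key hex bytes 16 2d fc b1 00 5b ec 13 is 8 bytes > B = 6, so hash it first: H(key) = 03 4a, then zero-pad to 6 bytes: K' = 03 4a 00 00 00 00.
K' ⊕ ipad = 35 7c 36 36 36 36.  K' ⊕ opad = 5f 16 5c 5c 5c 5c.
Inner input = (K'⊕ipad) ∥ m = 35 7c 36 36 36 36 ∥ 5a.
Inner hash: sum = 53+124+54+54+54+54+90 = 483 → 01 e3.
Outer input = (K'⊕opad) ∥ inner = 5f 16 5c 5c 5c 5c ∥ 01 e3.
Outer hash (tag): sum = 95+22+92+92+92+92+1+227 = 713 → 02 c9.

02c9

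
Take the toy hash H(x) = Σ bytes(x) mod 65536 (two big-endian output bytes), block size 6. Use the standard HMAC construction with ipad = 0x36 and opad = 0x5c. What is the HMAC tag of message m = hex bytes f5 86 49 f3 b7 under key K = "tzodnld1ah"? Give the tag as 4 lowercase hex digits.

Key "tzodnld1ah" = 74 7a 6f 64 6e 6c 64 31 61 68 is 10 bytes > B = 6, so hash it first: H(key) = 03 f9, then zero-pad to 6 bytes: K' = 03 f9 00 00 00 00.
K' ⊕ ipad = 35 cf 36 36 36 36.  K' ⊕ opad = 5f a5 5c 5c 5c 5c.
Inner input = (K'⊕ipad) ∥ m = 35 cf 36 36 36 36 ∥ f5 86 49 f3 b7.
Inner hash: sum = 53+207+54+54+54+54+245+134+73+243+183 = 1354 → 05 4a.
Outer input = (K'⊕opad) ∥ inner = 5f a5 5c 5c 5c 5c ∥ 05 4a.
Outer hash (tag): sum = 95+165+92+92+92+92+5+74 = 707 → 02 c3.

02c3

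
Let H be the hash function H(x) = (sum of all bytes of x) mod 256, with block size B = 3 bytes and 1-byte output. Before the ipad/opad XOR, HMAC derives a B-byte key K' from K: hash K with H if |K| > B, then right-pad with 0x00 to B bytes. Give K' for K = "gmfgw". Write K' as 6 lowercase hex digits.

|K| = 5 > B = 3, so first hash the key.
H(K): sum = 103+109+102+103+119 = 536; mod 256 = 24 → 18.
Zero-pad H(K) = 18 to 3 bytes: K' = 18 00 00.

180000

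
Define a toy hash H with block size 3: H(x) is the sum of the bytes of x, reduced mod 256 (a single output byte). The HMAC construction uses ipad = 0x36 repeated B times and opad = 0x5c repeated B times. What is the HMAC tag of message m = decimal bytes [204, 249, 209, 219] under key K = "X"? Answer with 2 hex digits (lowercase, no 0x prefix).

07

Key "X" = 58 is 1 byte ≤ B = 3; zero-pad to 3 bytes: K' = 58 00 00.
K' ⊕ ipad = 6e 36 36.  K' ⊕ opad = 04 5c 5c.
Inner input = (K'⊕ipad) ∥ m = 6e 36 36 ∥ cc f9 d1 db.
Inner hash: sum = 110+54+54+204+249+209+219 = 1099; mod 256 = 75 → 4b.
Outer input = (K'⊕opad) ∥ inner = 04 5c 5c ∥ 4b.
Outer hash (tag): sum = 4+92+92+75 = 263; mod 256 = 7 → 07.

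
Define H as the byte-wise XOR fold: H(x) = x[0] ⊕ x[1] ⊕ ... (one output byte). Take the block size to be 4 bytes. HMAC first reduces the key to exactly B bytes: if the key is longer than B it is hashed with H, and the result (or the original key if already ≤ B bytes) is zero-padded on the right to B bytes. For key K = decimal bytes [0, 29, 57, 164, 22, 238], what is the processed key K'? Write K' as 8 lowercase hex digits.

78000000

|K| = 6 > B = 4, so first hash the key.
H(K): XOR 00⊕1d⊕39⊕a4⊕16⊕ee = 78.
Zero-pad H(K) = 78 to 4 bytes: K' = 78 00 00 00.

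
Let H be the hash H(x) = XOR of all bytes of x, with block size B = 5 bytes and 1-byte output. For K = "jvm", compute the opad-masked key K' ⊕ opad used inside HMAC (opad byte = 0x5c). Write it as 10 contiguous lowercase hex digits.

Key "jvm" = 6a 76 6d is 3 bytes ≤ B = 5; zero-pad to 5 bytes: K' = 6a 76 6d 00 00.
XOR each byte with 0x5c: 6a⊕5c=36, 76⊕5c=2a, 6d⊕5c=31, 00⊕5c=5c, 00⊕5c=5c.

362a315c5c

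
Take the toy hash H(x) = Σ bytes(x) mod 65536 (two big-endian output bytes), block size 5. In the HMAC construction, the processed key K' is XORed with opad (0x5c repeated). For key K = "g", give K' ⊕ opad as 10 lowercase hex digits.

Key "g" = 67 is 1 byte ≤ B = 5; zero-pad to 5 bytes: K' = 67 00 00 00 00.
XOR each byte with 0x5c: 67⊕5c=3b, 00⊕5c=5c, 00⊕5c=5c, 00⊕5c=5c, 00⊕5c=5c.

3b5c5c5c5c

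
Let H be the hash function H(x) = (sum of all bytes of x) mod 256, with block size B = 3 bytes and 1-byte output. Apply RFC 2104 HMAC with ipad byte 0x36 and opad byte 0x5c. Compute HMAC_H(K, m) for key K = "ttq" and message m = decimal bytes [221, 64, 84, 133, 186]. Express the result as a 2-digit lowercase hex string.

Key "ttq" = 74 74 71 is exactly B = 3 bytes: K' = 74 74 71.
K' ⊕ ipad = 42 42 47.  K' ⊕ opad = 28 28 2d.
Inner input = (K'⊕ipad) ∥ m = 42 42 47 ∥ dd 40 54 85 ba.
Inner hash: sum = 66+66+71+221+64+84+133+186 = 891; mod 256 = 123 → 7b.
Outer input = (K'⊕opad) ∥ inner = 28 28 2d ∥ 7b.
Outer hash (tag): sum = 40+40+45+123 = 248 → f8.

f8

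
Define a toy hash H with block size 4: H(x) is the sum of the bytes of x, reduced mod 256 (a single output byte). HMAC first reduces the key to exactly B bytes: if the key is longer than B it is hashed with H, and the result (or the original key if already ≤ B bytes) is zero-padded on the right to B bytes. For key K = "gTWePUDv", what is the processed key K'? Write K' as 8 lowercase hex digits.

d6000000

|K| = 8 > B = 4, so first hash the key.
H(K): sum = 103+84+87+101+80+85+68+118 = 726; mod 256 = 214 → d6.
Zero-pad H(K) = d6 to 4 bytes: K' = d6 00 00 00.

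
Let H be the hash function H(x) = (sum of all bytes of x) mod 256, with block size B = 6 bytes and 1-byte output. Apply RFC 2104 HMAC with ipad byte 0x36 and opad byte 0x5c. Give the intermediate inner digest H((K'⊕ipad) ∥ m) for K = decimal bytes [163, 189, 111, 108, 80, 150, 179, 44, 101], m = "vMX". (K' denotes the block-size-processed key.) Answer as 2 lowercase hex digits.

7c

Key decimal bytes [163, 189, 111, 108, 80, 150, 179, 44, 101] = a3 bd 6f 6c 50 96 b3 2c 65 is 9 bytes > B = 6, so hash it first: H(key) = 65, then zero-pad to 6 bytes: K' = 65 00 00 00 00 00.
K' ⊕ ipad = 53 36 36 36 36 36.
Inner input = 53 36 36 36 36 36 ∥ 76 4d 58.
Inner hash: sum = 83+54+54+54+54+54+118+77+88 = 636; mod 256 = 124 → 7c.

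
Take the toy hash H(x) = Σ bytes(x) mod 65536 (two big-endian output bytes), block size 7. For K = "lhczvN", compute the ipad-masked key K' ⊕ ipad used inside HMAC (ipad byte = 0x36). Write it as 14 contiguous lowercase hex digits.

5a5e554c407836

Key "lhczvN" = 6c 68 63 7a 76 4e is 6 bytes ≤ B = 7; zero-pad to 7 bytes: K' = 6c 68 63 7a 76 4e 00.
XOR each byte with 0x36: 6c⊕36=5a, 68⊕36=5e, 63⊕36=55, 7a⊕36=4c, 76⊕36=40, 4e⊕36=78, 00⊕36=36.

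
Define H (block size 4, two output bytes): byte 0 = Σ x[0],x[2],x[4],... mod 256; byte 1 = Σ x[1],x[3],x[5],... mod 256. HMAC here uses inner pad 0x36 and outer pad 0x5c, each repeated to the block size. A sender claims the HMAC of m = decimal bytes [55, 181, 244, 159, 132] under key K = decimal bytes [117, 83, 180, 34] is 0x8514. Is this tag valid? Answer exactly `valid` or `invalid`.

Key decimal bytes [117, 83, 180, 34] = 75 53 b4 22 is exactly B = 4 bytes: K' = 75 53 b4 22.
K' ⊕ ipad = 43 65 82 14; K' ⊕ opad = 29 0f e8 7e.
Inner hash: even-index sum = 628 mod 256 = 116; odd-index sum = 461 mod 256 = 205 → 74 cd.
Outer hash (recomputed tag): even-index sum = 389 mod 256 = 133; odd-index sum = 346 mod 256 = 90 → 85 5a.
Recomputed tag = 855a; claimed = 8514 → mismatch.

invalid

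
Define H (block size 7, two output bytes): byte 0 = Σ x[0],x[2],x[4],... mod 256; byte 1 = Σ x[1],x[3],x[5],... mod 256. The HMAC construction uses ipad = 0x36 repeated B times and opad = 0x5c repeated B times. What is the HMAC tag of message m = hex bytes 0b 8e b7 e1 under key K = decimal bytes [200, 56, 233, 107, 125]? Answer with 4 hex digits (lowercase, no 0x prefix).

Key decimal bytes [200, 56, 233, 107, 125] = c8 38 e9 6b 7d is 5 bytes ≤ B = 7; zero-pad to 7 bytes: K' = c8 38 e9 6b 7d 00 00.
K' ⊕ ipad = fe 0e df 5d 4b 36 36.  K' ⊕ opad = 94 64 b5 37 21 5c 5c.
Inner input = (K'⊕ipad) ∥ m = fe 0e df 5d 4b 36 36 ∥ 0b 8e b7 e1.
Inner hash: even-index sum = 973 mod 256 = 205; odd-index sum = 355 mod 256 = 99 → cd 63.
Outer input = (K'⊕opad) ∥ inner = 94 64 b5 37 21 5c 5c ∥ cd 63.
Outer hash (tag): even-index sum = 553 mod 256 = 41; odd-index sum = 452 mod 256 = 196 → 29 c4.

29c4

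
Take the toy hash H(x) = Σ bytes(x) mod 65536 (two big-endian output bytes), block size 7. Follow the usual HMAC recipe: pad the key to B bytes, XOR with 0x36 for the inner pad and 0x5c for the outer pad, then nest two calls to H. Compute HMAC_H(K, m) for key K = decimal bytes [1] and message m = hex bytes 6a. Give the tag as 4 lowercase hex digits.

Key decimal bytes [1] = 01 is 1 byte ≤ B = 7; zero-pad to 7 bytes: K' = 01 00 00 00 00 00 00.
K' ⊕ ipad = 37 36 36 36 36 36 36.  K' ⊕ opad = 5d 5c 5c 5c 5c 5c 5c.
Inner input = (K'⊕ipad) ∥ m = 37 36 36 36 36 36 36 ∥ 6a.
Inner hash: sum = 55+54+54+54+54+54+54+106 = 485 → 01 e5.
Outer input = (K'⊕opad) ∥ inner = 5d 5c 5c 5c 5c 5c 5c ∥ 01 e5.
Outer hash (tag): sum = 93+92+92+92+92+92+92+1+229 = 875 → 03 6b.

036b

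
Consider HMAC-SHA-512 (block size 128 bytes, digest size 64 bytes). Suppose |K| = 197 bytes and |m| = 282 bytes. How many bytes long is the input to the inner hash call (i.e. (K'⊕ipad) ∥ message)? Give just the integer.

Key is 197 > 128 bytes, so it is hashed to 64 bytes then zero-padded to 128: |K'| = 128.
Inner input = (K'⊕ipad) ∥ m → 128 + 282 = 410 bytes.

410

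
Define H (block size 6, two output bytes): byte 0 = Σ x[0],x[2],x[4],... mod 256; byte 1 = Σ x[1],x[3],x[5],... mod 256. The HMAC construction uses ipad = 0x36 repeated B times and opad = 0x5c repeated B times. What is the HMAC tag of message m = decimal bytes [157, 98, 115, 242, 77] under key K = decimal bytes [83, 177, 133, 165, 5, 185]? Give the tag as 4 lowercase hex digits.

e9c8

Key decimal bytes [83, 177, 133, 165, 5, 185] = 53 b1 85 a5 05 b9 is exactly B = 6 bytes: K' = 53 b1 85 a5 05 b9.
K' ⊕ ipad = 65 87 b3 93 33 8f.  K' ⊕ opad = 0f ed d9 f9 59 e5.
Inner input = (K'⊕ipad) ∥ m = 65 87 b3 93 33 8f ∥ 9d 62 73 f2 4d.
Inner hash: even-index sum = 680 mod 256 = 168; odd-index sum = 765 mod 256 = 253 → a8 fd.
Outer input = (K'⊕opad) ∥ inner = 0f ed d9 f9 59 e5 ∥ a8 fd.
Outer hash (tag): even-index sum = 489 mod 256 = 233; odd-index sum = 968 mod 256 = 200 → e9 c8.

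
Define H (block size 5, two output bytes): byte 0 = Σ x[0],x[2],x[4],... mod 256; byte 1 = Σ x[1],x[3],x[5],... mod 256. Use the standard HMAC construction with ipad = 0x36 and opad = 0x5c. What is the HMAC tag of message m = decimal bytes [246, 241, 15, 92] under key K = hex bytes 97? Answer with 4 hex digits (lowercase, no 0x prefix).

Key hex bytes 97 is 1 byte ≤ B = 5; zero-pad to 5 bytes: K' = 97 00 00 00 00.
K' ⊕ ipad = a1 36 36 36 36.  K' ⊕ opad = cb 5c 5c 5c 5c.
Inner input = (K'⊕ipad) ∥ m = a1 36 36 36 36 ∥ f6 f1 0f 5c.
Inner hash: even-index sum = 602 mod 256 = 90; odd-index sum = 369 mod 256 = 113 → 5a 71.
Outer input = (K'⊕opad) ∥ inner = cb 5c 5c 5c 5c ∥ 5a 71.
Outer hash (tag): even-index sum = 500 mod 256 = 244; odd-index sum = 274 mod 256 = 18 → f4 12.

f412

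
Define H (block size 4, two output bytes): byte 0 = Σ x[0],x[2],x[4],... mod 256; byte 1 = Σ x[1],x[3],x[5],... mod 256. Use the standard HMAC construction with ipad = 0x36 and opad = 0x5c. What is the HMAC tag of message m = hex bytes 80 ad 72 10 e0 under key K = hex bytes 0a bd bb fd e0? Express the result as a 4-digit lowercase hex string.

Key hex bytes 0a bd bb fd e0 is 5 bytes > B = 4, so hash it first: H(key) = a5 ba, then zero-pad to 4 bytes: K' = a5 ba 00 00.
K' ⊕ ipad = 93 8c 36 36.  K' ⊕ opad = f9 e6 5c 5c.
Inner input = (K'⊕ipad) ∥ m = 93 8c 36 36 ∥ 80 ad 72 10 e0.
Inner hash: even-index sum = 667 mod 256 = 155; odd-index sum = 383 mod 256 = 127 → 9b 7f.
Outer input = (K'⊕opad) ∥ inner = f9 e6 5c 5c ∥ 9b 7f.
Outer hash (tag): even-index sum = 496 mod 256 = 240; odd-index sum = 449 mod 256 = 193 → f0 c1.

f0c1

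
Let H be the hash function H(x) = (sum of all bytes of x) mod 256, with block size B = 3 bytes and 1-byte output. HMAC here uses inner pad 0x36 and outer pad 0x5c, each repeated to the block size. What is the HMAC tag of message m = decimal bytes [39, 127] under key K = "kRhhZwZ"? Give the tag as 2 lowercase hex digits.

Key "kRhhZwZ" = 6b 52 68 68 5a 77 5a is 7 bytes > B = 3, so hash it first: H(key) = b8, then zero-pad to 3 bytes: K' = b8 00 00.
K' ⊕ ipad = 8e 36 36.  K' ⊕ opad = e4 5c 5c.
Inner input = (K'⊕ipad) ∥ m = 8e 36 36 ∥ 27 7f.
Inner hash: sum = 142+54+54+39+127 = 416; mod 256 = 160 → a0.
Outer input = (K'⊕opad) ∥ inner = e4 5c 5c ∥ a0.
Outer hash (tag): sum = 228+92+92+160 = 572; mod 256 = 60 → 3c.

3c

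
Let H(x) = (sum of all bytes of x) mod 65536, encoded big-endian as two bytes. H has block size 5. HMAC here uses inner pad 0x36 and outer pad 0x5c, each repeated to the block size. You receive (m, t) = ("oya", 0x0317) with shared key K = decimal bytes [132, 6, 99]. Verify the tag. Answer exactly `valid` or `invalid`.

valid

Key decimal bytes [132, 6, 99] = 84 06 63 is 3 bytes ≤ B = 5; zero-pad to 5 bytes: K' = 84 06 63 00 00.
K' ⊕ ipad = b2 30 55 36 36; K' ⊕ opad = d8 5a 3f 5c 5c.
Inner hash: sum = 178+48+85+54+54+111+121+97 = 748 → 02 ec.
Outer hash (recomputed tag): sum = 216+90+63+92+92+2+236 = 791 → 03 17.
Recomputed tag = 0317; claimed = 0317 → match.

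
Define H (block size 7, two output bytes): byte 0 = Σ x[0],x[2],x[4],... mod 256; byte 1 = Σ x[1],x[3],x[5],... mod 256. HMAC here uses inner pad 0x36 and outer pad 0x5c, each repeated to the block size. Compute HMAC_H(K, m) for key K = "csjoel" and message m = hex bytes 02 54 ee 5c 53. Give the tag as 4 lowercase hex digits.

457c

Key "csjoel" = 63 73 6a 6f 65 6c is 6 bytes ≤ B = 7; zero-pad to 7 bytes: K' = 63 73 6a 6f 65 6c 00.
K' ⊕ ipad = 55 45 5c 59 53 5a 36.  K' ⊕ opad = 3f 2f 36 33 39 30 5c.
Inner input = (K'⊕ipad) ∥ m = 55 45 5c 59 53 5a 36 ∥ 02 54 ee 5c 53.
Inner hash: even-index sum = 490 mod 256 = 234; odd-index sum = 571 mod 256 = 59 → ea 3b.
Outer input = (K'⊕opad) ∥ inner = 3f 2f 36 33 39 30 5c ∥ ea 3b.
Outer hash (tag): even-index sum = 325 mod 256 = 69; odd-index sum = 380 mod 256 = 124 → 45 7c.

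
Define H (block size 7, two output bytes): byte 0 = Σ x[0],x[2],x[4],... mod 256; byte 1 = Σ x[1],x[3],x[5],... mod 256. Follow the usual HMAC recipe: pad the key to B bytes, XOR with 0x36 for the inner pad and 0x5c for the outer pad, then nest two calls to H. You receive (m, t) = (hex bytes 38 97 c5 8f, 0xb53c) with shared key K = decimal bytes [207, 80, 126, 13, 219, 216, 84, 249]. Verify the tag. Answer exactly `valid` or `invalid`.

Key decimal bytes [207, 80, 126, 13, 219, 216, 84, 249] = cf 50 7e 0d db d8 54 f9 is 8 bytes > B = 7, so hash it first: H(key) = 7c 2e, then zero-pad to 7 bytes: K' = 7c 2e 00 00 00 00 00.
K' ⊕ ipad = 4a 18 36 36 36 36 36; K' ⊕ opad = 20 72 5c 5c 5c 5c 5c.
Inner hash: even-index sum = 530 mod 256 = 18; odd-index sum = 385 mod 256 = 129 → 12 81.
Outer hash (recomputed tag): even-index sum = 437 mod 256 = 181; odd-index sum = 316 mod 256 = 60 → b5 3c.
Recomputed tag = b53c; claimed = b53c → match.

valid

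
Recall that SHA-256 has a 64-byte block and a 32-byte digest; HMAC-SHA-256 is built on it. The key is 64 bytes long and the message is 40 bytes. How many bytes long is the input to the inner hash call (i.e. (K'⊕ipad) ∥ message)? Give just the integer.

Key is 64 ≤ 64 bytes, zero-padded: |K'| = 64.
Inner input = (K'⊕ipad) ∥ m → 64 + 40 = 104 bytes.

104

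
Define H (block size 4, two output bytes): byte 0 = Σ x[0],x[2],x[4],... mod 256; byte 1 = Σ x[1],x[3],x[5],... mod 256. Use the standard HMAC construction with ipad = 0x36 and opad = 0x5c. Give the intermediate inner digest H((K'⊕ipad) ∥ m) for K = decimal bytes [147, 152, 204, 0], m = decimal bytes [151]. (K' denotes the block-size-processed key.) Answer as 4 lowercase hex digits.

Key decimal bytes [147, 152, 204, 0] = 93 98 cc 00 is exactly B = 4 bytes: K' = 93 98 cc 00.
K' ⊕ ipad = a5 ae fa 36.
Inner input = a5 ae fa 36 ∥ 97.
Inner hash: even-index sum = 566 mod 256 = 54; odd-index sum = 228 mod 256 = 228 → 36 e4.

36e4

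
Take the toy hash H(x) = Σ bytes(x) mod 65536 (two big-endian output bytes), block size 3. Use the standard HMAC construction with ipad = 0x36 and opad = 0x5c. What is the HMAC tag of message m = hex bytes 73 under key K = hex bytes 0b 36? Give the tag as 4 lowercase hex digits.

Key hex bytes 0b 36 is 2 bytes ≤ B = 3; zero-pad to 3 bytes: K' = 0b 36 00.
K' ⊕ ipad = 3d 00 36.  K' ⊕ opad = 57 6a 5c.
Inner input = (K'⊕ipad) ∥ m = 3d 00 36 ∥ 73.
Inner hash: sum = 61+0+54+115 = 230 → 00 e6.
Outer input = (K'⊕opad) ∥ inner = 57 6a 5c ∥ 00 e6.
Outer hash (tag): sum = 87+106+92+0+230 = 515 → 02 03.

0203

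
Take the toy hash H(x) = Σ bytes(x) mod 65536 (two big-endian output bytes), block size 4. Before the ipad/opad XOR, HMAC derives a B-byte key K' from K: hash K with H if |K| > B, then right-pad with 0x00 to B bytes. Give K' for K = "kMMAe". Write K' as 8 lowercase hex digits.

|K| = 5 > B = 4, so first hash the key.
H(K): sum = 107+77+77+65+101 = 427 → 01 ab.
Zero-pad H(K) = 01 ab to 4 bytes: K' = 01 ab 00 00.

01ab0000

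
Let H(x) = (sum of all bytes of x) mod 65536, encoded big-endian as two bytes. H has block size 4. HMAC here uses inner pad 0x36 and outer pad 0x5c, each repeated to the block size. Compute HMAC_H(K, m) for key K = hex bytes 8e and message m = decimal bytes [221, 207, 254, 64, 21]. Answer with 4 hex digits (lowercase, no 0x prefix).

0243

Key hex bytes 8e is 1 byte ≤ B = 4; zero-pad to 4 bytes: K' = 8e 00 00 00.
K' ⊕ ipad = b8 36 36 36.  K' ⊕ opad = d2 5c 5c 5c.
Inner input = (K'⊕ipad) ∥ m = b8 36 36 36 ∥ dd cf fe 40 15.
Inner hash: sum = 184+54+54+54+221+207+254+64+21 = 1113 → 04 59.
Outer input = (K'⊕opad) ∥ inner = d2 5c 5c 5c ∥ 04 59.
Outer hash (tag): sum = 210+92+92+92+4+89 = 579 → 02 43.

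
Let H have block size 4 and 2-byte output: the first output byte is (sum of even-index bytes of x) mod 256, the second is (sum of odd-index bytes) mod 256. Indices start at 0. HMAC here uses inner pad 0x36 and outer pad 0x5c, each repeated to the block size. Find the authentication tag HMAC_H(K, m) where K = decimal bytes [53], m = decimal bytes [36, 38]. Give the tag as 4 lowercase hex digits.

Key decimal bytes [53] = 35 is 1 byte ≤ B = 4; zero-pad to 4 bytes: K' = 35 00 00 00.
K' ⊕ ipad = 03 36 36 36.  K' ⊕ opad = 69 5c 5c 5c.
Inner input = (K'⊕ipad) ∥ m = 03 36 36 36 ∥ 24 26.
Inner hash: even-index sum = 93 mod 256 = 93; odd-index sum = 146 mod 256 = 146 → 5d 92.
Outer input = (K'⊕opad) ∥ inner = 69 5c 5c 5c ∥ 5d 92.
Outer hash (tag): even-index sum = 290 mod 256 = 34; odd-index sum = 330 mod 256 = 74 → 22 4a.

224a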